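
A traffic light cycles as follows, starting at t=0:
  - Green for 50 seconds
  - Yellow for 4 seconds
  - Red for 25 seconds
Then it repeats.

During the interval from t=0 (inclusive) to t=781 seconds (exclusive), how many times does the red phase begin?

Answer: 10

Derivation:
Cycle = 50+4+25 = 79s
red phase starts at t = k*79 + 54 for k=0,1,2,...
Need k*79+54 < 781 → k < 9.203
k ∈ {0, ..., 9} → 10 starts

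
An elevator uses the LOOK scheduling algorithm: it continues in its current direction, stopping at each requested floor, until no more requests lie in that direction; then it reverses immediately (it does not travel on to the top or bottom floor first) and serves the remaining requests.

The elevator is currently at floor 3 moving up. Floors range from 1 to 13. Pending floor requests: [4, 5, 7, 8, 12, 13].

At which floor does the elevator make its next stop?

Answer: 4

Derivation:
Current floor: 3, direction: up
Requests above: [4, 5, 7, 8, 12, 13]
Requests below: []
Moving up and requests lie above → nearest above is min([4, 5, 7, 8, 12, 13]) = 4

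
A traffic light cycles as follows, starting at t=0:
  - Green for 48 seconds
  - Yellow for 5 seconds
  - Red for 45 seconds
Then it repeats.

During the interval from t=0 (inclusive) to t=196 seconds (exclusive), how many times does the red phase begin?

Answer: 2

Derivation:
Cycle = 48+5+45 = 98s
red phase starts at t = k*98 + 53 for k=0,1,2,...
Need k*98+53 < 196 → k < 1.459
k ∈ {0, ..., 1} → 2 starts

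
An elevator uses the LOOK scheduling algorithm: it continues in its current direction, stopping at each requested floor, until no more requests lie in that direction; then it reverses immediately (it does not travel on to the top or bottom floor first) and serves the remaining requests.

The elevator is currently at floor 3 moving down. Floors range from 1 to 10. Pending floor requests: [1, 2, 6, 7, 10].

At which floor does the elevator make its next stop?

Current floor: 3, direction: down
Requests above: [6, 7, 10]
Requests below: [1, 2]
Moving down and requests lie below → nearest below is max([1, 2]) = 2

Answer: 2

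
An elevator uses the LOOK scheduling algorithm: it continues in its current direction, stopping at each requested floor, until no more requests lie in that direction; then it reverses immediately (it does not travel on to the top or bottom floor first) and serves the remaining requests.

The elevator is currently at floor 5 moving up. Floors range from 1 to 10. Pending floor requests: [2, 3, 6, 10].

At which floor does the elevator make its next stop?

Answer: 6

Derivation:
Current floor: 5, direction: up
Requests above: [6, 10]
Requests below: [2, 3]
Moving up and requests lie above → nearest above is min([6, 10]) = 6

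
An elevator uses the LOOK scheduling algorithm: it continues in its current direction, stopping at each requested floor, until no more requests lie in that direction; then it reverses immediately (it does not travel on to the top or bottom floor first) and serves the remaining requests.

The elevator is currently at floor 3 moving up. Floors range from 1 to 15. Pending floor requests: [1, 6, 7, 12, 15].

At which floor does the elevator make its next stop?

Current floor: 3, direction: up
Requests above: [6, 7, 12, 15]
Requests below: [1]
Moving up and requests lie above → nearest above is min([6, 7, 12, 15]) = 6

Answer: 6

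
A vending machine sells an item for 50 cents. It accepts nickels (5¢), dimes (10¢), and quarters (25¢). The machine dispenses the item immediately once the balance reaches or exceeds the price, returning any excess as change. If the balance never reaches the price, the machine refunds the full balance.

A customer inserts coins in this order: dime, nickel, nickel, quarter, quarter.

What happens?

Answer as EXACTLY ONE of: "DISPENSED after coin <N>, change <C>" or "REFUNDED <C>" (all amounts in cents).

Answer: DISPENSED after coin 5, change 20

Derivation:
Price: 50¢
Coin 1 (dime, 10¢): balance = 10¢
Coin 2 (nickel, 5¢): balance = 15¢
Coin 3 (nickel, 5¢): balance = 20¢
Coin 4 (quarter, 25¢): balance = 45¢
Coin 5 (quarter, 25¢): balance = 70¢
  → balance >= price → DISPENSE, change = 70 - 50 = 20¢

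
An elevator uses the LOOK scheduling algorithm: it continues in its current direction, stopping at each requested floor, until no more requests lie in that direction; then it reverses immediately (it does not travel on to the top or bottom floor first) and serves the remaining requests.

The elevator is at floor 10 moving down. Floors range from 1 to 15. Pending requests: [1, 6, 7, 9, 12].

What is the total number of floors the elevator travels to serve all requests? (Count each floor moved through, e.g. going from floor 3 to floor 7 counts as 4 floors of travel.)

Start at floor 10 moving down, LOOK stop order: [9, 7, 6, 1, 12]
  10 → 9: |9-10| = 1, total = 1
  9 → 7: |7-9| = 2, total = 3
  7 → 6: |6-7| = 1, total = 4
  6 → 1: |1-6| = 5, total = 9
  1 → 12: |12-1| = 11, total = 20

Answer: 20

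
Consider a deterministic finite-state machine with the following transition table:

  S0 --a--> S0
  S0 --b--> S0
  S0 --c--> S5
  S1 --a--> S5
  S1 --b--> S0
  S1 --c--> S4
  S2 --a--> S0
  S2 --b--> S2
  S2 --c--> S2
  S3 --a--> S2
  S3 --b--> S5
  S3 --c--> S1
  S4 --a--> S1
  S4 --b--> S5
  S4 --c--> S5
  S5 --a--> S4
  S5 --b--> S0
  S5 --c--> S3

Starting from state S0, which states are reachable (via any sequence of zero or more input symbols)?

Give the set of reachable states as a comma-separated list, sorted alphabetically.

BFS from S0:
  visit S0: S0--a-->S0 (seen), S0--b-->S0 (seen), S0--c-->S5 (new)
  visit S5: S5--a-->S4 (new), S5--b-->S0 (seen), S5--c-->S3 (new)
  visit S4: S4--a-->S1 (new), S4--b-->S5 (seen), S4--c-->S5 (seen)
  visit S3: S3--a-->S2 (new), S3--b-->S5 (seen), S3--c-->S1 (seen)
  visit S1: S1--a-->S5 (seen), S1--b-->S0 (seen), S1--c-->S4 (seen)
  visit S2: S2--a-->S0 (seen), S2--b-->S2 (seen), S2--c-->S2 (seen)

Answer: S0, S1, S2, S3, S4, S5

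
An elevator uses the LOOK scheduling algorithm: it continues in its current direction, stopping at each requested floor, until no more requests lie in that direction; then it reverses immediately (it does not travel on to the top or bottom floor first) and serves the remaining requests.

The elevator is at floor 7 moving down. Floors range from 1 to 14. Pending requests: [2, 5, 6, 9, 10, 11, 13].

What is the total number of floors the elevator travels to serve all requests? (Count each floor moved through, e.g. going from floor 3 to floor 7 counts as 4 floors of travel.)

Start at floor 7 moving down, LOOK stop order: [6, 5, 2, 9, 10, 11, 13]
  7 → 6: |6-7| = 1, total = 1
  6 → 5: |5-6| = 1, total = 2
  5 → 2: |2-5| = 3, total = 5
  2 → 9: |9-2| = 7, total = 12
  9 → 10: |10-9| = 1, total = 13
  10 → 11: |11-10| = 1, total = 14
  11 → 13: |13-11| = 2, total = 16

Answer: 16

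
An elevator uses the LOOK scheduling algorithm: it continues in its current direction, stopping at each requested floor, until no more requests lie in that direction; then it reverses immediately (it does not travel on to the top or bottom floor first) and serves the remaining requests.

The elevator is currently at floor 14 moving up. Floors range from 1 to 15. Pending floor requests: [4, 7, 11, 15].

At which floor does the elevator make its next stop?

Answer: 15

Derivation:
Current floor: 14, direction: up
Requests above: [15]
Requests below: [4, 7, 11]
Moving up and requests lie above → nearest above is min([15]) = 15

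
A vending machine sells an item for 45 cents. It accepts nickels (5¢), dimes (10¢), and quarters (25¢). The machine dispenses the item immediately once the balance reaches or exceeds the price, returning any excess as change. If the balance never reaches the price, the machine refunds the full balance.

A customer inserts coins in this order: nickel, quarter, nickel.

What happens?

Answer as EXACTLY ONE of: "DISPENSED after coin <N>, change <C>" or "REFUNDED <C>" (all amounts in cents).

Price: 45¢
Coin 1 (nickel, 5¢): balance = 5¢
Coin 2 (quarter, 25¢): balance = 30¢
Coin 3 (nickel, 5¢): balance = 35¢
All coins inserted, balance 35¢ < price 45¢ → REFUND 35¢

Answer: REFUNDED 35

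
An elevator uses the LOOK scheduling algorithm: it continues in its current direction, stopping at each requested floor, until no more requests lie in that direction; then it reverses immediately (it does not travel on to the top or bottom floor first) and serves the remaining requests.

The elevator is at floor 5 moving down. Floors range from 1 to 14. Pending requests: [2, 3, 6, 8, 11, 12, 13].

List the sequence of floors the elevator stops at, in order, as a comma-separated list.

Answer: 3, 2, 6, 8, 11, 12, 13

Derivation:
Current: 5, moving DOWN
Serve below first (descending): [3, 2]
Then reverse, serve above (ascending): [6, 8, 11, 12, 13]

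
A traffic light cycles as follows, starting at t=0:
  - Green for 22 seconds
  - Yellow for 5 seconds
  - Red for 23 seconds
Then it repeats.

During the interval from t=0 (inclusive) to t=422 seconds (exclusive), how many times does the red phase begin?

Cycle = 22+5+23 = 50s
red phase starts at t = k*50 + 27 for k=0,1,2,...
Need k*50+27 < 422 → k < 7.900
k ∈ {0, ..., 7} → 8 starts

Answer: 8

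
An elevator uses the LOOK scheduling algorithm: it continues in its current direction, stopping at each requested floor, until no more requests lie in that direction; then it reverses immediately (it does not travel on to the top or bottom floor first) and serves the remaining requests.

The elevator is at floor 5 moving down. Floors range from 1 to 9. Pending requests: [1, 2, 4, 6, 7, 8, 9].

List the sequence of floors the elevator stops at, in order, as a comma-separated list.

Current: 5, moving DOWN
Serve below first (descending): [4, 2, 1]
Then reverse, serve above (ascending): [6, 7, 8, 9]

Answer: 4, 2, 1, 6, 7, 8, 9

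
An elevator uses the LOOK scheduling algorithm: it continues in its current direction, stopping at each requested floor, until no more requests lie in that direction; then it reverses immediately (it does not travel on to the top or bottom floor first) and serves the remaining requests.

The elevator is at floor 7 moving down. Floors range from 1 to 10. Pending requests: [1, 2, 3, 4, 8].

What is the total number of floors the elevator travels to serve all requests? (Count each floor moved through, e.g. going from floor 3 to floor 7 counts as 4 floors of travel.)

Answer: 13

Derivation:
Start at floor 7 moving down, LOOK stop order: [4, 3, 2, 1, 8]
  7 → 4: |4-7| = 3, total = 3
  4 → 3: |3-4| = 1, total = 4
  3 → 2: |2-3| = 1, total = 5
  2 → 1: |1-2| = 1, total = 6
  1 → 8: |8-1| = 7, total = 13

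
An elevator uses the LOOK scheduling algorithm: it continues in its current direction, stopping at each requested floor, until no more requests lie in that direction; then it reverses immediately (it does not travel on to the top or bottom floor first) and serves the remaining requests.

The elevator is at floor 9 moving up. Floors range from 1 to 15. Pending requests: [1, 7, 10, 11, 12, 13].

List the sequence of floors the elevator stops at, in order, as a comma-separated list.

Answer: 10, 11, 12, 13, 7, 1

Derivation:
Current: 9, moving UP
Serve above first (ascending): [10, 11, 12, 13]
Then reverse, serve below (descending): [7, 1]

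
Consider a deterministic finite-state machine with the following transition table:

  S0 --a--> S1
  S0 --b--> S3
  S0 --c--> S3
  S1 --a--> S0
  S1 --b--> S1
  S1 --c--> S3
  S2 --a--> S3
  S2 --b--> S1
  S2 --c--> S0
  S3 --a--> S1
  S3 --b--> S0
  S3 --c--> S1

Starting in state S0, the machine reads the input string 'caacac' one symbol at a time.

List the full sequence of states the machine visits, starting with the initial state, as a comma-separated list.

Answer: S0, S3, S1, S0, S3, S1, S3

Derivation:
Start: S0
  read 'c': S0 --c--> S3
  read 'a': S3 --a--> S1
  read 'a': S1 --a--> S0
  read 'c': S0 --c--> S3
  read 'a': S3 --a--> S1
  read 'c': S1 --c--> S3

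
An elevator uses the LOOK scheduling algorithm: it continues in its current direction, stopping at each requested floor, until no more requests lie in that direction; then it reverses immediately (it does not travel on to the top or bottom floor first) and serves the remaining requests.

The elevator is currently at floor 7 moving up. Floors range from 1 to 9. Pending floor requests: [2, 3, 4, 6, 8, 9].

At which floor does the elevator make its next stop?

Answer: 8

Derivation:
Current floor: 7, direction: up
Requests above: [8, 9]
Requests below: [2, 3, 4, 6]
Moving up and requests lie above → nearest above is min([8, 9]) = 8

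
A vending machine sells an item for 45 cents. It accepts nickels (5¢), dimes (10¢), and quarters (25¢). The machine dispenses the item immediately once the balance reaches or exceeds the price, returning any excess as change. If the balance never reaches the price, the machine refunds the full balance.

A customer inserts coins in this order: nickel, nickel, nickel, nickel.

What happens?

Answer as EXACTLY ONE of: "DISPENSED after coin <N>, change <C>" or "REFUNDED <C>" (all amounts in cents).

Price: 45¢
Coin 1 (nickel, 5¢): balance = 5¢
Coin 2 (nickel, 5¢): balance = 10¢
Coin 3 (nickel, 5¢): balance = 15¢
Coin 4 (nickel, 5¢): balance = 20¢
All coins inserted, balance 20¢ < price 45¢ → REFUND 20¢

Answer: REFUNDED 20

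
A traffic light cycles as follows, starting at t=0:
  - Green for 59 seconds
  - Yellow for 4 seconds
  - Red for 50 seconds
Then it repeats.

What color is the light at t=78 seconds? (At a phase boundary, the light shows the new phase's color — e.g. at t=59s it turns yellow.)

Cycle length = 59 + 4 + 50 = 113s
t = 78, phase_t = 78 mod 113 = 78
78 >= 63 → RED

Answer: red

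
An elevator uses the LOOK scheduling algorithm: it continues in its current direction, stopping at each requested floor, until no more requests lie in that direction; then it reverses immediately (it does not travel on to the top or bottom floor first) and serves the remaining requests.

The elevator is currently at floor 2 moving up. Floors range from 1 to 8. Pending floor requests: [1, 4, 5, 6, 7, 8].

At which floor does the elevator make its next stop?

Current floor: 2, direction: up
Requests above: [4, 5, 6, 7, 8]
Requests below: [1]
Moving up and requests lie above → nearest above is min([4, 5, 6, 7, 8]) = 4

Answer: 4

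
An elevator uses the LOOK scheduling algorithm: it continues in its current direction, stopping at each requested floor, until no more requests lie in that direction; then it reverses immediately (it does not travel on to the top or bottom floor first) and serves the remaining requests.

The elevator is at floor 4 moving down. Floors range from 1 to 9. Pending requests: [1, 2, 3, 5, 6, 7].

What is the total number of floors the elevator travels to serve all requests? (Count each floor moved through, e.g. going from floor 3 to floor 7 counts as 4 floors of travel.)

Answer: 9

Derivation:
Start at floor 4 moving down, LOOK stop order: [3, 2, 1, 5, 6, 7]
  4 → 3: |3-4| = 1, total = 1
  3 → 2: |2-3| = 1, total = 2
  2 → 1: |1-2| = 1, total = 3
  1 → 5: |5-1| = 4, total = 7
  5 → 6: |6-5| = 1, total = 8
  6 → 7: |7-6| = 1, total = 9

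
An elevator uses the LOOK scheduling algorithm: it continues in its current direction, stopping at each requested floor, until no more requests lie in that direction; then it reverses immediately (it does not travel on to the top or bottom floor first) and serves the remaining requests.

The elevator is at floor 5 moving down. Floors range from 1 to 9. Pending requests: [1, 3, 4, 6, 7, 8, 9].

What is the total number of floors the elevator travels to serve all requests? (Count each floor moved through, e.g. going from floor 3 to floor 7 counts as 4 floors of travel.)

Start at floor 5 moving down, LOOK stop order: [4, 3, 1, 6, 7, 8, 9]
  5 → 4: |4-5| = 1, total = 1
  4 → 3: |3-4| = 1, total = 2
  3 → 1: |1-3| = 2, total = 4
  1 → 6: |6-1| = 5, total = 9
  6 → 7: |7-6| = 1, total = 10
  7 → 8: |8-7| = 1, total = 11
  8 → 9: |9-8| = 1, total = 12

Answer: 12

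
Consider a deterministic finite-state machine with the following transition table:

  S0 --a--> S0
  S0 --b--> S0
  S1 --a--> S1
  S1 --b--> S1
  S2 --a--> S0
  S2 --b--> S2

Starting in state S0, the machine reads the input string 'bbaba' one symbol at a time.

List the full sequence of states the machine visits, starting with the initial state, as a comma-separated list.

Answer: S0, S0, S0, S0, S0, S0

Derivation:
Start: S0
  read 'b': S0 --b--> S0
  read 'b': S0 --b--> S0
  read 'a': S0 --a--> S0
  read 'b': S0 --b--> S0
  read 'a': S0 --a--> S0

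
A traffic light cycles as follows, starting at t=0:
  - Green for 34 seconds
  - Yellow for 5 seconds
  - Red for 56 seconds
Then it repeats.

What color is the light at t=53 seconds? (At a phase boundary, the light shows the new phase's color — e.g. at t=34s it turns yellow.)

Cycle length = 34 + 5 + 56 = 95s
t = 53, phase_t = 53 mod 95 = 53
53 >= 39 → RED

Answer: red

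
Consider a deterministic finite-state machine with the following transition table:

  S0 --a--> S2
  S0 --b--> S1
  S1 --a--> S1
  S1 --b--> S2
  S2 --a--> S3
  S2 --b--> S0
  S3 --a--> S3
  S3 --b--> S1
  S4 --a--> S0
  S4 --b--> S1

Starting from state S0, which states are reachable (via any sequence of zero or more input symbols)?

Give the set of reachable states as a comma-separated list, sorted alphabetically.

Answer: S0, S1, S2, S3

Derivation:
BFS from S0:
  visit S0: S0--a-->S2 (new), S0--b-->S1 (new)
  visit S2: S2--a-->S3 (new), S2--b-->S0 (seen)
  visit S1: S1--a-->S1 (seen), S1--b-->S2 (seen)
  visit S3: S3--a-->S3 (seen), S3--b-->S1 (seen)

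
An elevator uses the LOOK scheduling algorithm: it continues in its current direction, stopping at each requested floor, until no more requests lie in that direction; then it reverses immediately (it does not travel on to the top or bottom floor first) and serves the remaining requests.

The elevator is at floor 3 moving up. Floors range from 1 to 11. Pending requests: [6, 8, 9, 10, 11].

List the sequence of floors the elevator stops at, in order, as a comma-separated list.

Answer: 6, 8, 9, 10, 11

Derivation:
Current: 3, moving UP
Serve above first (ascending): [6, 8, 9, 10, 11]
Then reverse, serve below (descending): []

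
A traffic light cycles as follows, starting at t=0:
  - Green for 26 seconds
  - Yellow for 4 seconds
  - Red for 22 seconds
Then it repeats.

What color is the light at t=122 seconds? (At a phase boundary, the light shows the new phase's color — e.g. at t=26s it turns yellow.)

Cycle length = 26 + 4 + 22 = 52s
t = 122, phase_t = 122 mod 52 = 18
18 < 26 (green end) → GREEN

Answer: green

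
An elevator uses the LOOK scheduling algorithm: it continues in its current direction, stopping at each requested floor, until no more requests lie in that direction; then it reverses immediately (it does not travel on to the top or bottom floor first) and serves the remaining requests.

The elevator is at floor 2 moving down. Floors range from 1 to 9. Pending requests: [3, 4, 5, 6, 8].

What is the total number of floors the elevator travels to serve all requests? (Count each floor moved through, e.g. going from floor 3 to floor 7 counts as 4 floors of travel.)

Answer: 6

Derivation:
Start at floor 2 moving down, LOOK stop order: [3, 4, 5, 6, 8]
  2 → 3: |3-2| = 1, total = 1
  3 → 4: |4-3| = 1, total = 2
  4 → 5: |5-4| = 1, total = 3
  5 → 6: |6-5| = 1, total = 4
  6 → 8: |8-6| = 2, total = 6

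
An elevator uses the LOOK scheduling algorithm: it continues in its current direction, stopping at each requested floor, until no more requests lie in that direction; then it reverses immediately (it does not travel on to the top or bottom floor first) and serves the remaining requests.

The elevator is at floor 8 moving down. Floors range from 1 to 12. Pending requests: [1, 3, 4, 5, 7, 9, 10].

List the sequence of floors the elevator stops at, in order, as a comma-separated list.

Answer: 7, 5, 4, 3, 1, 9, 10

Derivation:
Current: 8, moving DOWN
Serve below first (descending): [7, 5, 4, 3, 1]
Then reverse, serve above (ascending): [9, 10]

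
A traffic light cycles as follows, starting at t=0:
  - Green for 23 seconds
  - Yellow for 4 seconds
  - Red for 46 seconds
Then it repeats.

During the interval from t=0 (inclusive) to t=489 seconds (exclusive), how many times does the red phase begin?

Answer: 7

Derivation:
Cycle = 23+4+46 = 73s
red phase starts at t = k*73 + 27 for k=0,1,2,...
Need k*73+27 < 489 → k < 6.329
k ∈ {0, ..., 6} → 7 starts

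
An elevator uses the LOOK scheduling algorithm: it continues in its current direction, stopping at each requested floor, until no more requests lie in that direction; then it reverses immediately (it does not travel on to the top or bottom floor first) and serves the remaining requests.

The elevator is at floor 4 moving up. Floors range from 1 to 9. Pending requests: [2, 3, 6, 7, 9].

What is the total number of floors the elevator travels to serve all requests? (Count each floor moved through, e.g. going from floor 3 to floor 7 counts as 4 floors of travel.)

Answer: 12

Derivation:
Start at floor 4 moving up, LOOK stop order: [6, 7, 9, 3, 2]
  4 → 6: |6-4| = 2, total = 2
  6 → 7: |7-6| = 1, total = 3
  7 → 9: |9-7| = 2, total = 5
  9 → 3: |3-9| = 6, total = 11
  3 → 2: |2-3| = 1, total = 12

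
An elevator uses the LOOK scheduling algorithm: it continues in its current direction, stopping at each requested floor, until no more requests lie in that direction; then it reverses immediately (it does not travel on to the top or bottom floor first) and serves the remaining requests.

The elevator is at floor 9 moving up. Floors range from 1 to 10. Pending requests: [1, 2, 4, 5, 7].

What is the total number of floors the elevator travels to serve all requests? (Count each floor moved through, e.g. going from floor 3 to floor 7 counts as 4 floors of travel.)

Start at floor 9 moving up, LOOK stop order: [7, 5, 4, 2, 1]
  9 → 7: |7-9| = 2, total = 2
  7 → 5: |5-7| = 2, total = 4
  5 → 4: |4-5| = 1, total = 5
  4 → 2: |2-4| = 2, total = 7
  2 → 1: |1-2| = 1, total = 8

Answer: 8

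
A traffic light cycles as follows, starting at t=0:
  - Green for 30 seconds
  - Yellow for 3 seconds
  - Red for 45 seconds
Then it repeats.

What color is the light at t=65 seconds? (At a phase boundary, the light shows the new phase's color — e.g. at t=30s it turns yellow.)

Answer: red

Derivation:
Cycle length = 30 + 3 + 45 = 78s
t = 65, phase_t = 65 mod 78 = 65
65 >= 33 → RED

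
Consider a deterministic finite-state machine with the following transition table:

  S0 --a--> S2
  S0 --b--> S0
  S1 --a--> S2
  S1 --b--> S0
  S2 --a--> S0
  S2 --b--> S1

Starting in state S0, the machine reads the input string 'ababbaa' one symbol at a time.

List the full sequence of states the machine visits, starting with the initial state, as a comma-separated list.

Start: S0
  read 'a': S0 --a--> S2
  read 'b': S2 --b--> S1
  read 'a': S1 --a--> S2
  read 'b': S2 --b--> S1
  read 'b': S1 --b--> S0
  read 'a': S0 --a--> S2
  read 'a': S2 --a--> S0

Answer: S0, S2, S1, S2, S1, S0, S2, S0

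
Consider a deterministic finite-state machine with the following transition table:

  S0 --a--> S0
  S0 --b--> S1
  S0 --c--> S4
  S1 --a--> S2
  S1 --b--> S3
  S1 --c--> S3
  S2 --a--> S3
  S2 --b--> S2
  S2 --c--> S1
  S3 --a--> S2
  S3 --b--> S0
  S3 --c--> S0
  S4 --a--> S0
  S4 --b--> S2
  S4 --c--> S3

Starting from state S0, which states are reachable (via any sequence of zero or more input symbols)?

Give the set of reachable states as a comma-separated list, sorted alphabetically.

Answer: S0, S1, S2, S3, S4

Derivation:
BFS from S0:
  visit S0: S0--a-->S0 (seen), S0--b-->S1 (new), S0--c-->S4 (new)
  visit S1: S1--a-->S2 (new), S1--b-->S3 (new), S1--c-->S3 (seen)
  visit S4: S4--a-->S0 (seen), S4--b-->S2 (seen), S4--c-->S3 (seen)
  visit S2: S2--a-->S3 (seen), S2--b-->S2 (seen), S2--c-->S1 (seen)
  visit S3: S3--a-->S2 (seen), S3--b-->S0 (seen), S3--c-->S0 (seen)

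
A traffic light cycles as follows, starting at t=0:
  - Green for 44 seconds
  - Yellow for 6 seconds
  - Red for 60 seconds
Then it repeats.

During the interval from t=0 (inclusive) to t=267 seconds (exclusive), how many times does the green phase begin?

Answer: 3

Derivation:
Cycle = 44+6+60 = 110s
green phase starts at t = k*110 + 0 for k=0,1,2,...
Need k*110+0 < 267 → k < 2.427
k ∈ {0, ..., 2} → 3 starts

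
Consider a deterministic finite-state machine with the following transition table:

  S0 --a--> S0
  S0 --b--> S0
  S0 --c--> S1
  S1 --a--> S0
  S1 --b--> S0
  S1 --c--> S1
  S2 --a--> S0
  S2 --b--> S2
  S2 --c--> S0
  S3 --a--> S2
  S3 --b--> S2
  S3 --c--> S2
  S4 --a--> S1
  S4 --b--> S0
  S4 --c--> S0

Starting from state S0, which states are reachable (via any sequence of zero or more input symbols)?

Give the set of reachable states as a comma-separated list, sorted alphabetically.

Answer: S0, S1

Derivation:
BFS from S0:
  visit S0: S0--a-->S0 (seen), S0--b-->S0 (seen), S0--c-->S1 (new)
  visit S1: S1--a-->S0 (seen), S1--b-->S0 (seen), S1--c-->S1 (seen)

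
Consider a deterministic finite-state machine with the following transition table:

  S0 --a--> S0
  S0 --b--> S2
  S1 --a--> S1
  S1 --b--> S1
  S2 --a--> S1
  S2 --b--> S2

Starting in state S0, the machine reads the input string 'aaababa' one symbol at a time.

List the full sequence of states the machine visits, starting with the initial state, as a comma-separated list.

Start: S0
  read 'a': S0 --a--> S0
  read 'a': S0 --a--> S0
  read 'a': S0 --a--> S0
  read 'b': S0 --b--> S2
  read 'a': S2 --a--> S1
  read 'b': S1 --b--> S1
  read 'a': S1 --a--> S1

Answer: S0, S0, S0, S0, S2, S1, S1, S1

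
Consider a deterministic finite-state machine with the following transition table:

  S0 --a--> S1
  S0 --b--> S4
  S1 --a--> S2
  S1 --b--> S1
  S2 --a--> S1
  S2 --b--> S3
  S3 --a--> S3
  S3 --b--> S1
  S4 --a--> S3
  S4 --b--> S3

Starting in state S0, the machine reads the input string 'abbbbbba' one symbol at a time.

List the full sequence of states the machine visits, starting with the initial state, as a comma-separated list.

Start: S0
  read 'a': S0 --a--> S1
  read 'b': S1 --b--> S1
  read 'b': S1 --b--> S1
  read 'b': S1 --b--> S1
  read 'b': S1 --b--> S1
  read 'b': S1 --b--> S1
  read 'b': S1 --b--> S1
  read 'a': S1 --a--> S2

Answer: S0, S1, S1, S1, S1, S1, S1, S1, S2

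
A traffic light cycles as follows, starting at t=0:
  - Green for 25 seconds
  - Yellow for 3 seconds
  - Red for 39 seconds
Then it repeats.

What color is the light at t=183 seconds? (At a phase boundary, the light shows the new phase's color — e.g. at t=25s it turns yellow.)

Cycle length = 25 + 3 + 39 = 67s
t = 183, phase_t = 183 mod 67 = 49
49 >= 28 → RED

Answer: red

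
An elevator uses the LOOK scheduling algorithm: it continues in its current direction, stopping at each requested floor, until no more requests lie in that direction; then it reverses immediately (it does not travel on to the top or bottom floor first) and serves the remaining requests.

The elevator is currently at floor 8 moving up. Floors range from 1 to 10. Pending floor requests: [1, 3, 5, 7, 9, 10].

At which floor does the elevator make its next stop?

Current floor: 8, direction: up
Requests above: [9, 10]
Requests below: [1, 3, 5, 7]
Moving up and requests lie above → nearest above is min([9, 10]) = 9

Answer: 9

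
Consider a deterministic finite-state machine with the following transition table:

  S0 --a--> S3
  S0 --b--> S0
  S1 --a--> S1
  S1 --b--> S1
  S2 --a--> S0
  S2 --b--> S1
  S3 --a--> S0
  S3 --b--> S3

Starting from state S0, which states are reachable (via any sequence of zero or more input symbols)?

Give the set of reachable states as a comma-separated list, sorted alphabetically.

Answer: S0, S3

Derivation:
BFS from S0:
  visit S0: S0--a-->S3 (new), S0--b-->S0 (seen)
  visit S3: S3--a-->S0 (seen), S3--b-->S3 (seen)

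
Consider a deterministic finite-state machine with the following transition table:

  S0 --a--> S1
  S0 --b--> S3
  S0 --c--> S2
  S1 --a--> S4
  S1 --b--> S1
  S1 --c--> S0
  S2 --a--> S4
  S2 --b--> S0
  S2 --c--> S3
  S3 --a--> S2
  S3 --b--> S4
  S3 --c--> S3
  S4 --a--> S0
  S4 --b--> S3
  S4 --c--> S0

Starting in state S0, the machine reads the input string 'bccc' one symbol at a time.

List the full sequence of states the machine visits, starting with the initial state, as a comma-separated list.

Start: S0
  read 'b': S0 --b--> S3
  read 'c': S3 --c--> S3
  read 'c': S3 --c--> S3
  read 'c': S3 --c--> S3

Answer: S0, S3, S3, S3, S3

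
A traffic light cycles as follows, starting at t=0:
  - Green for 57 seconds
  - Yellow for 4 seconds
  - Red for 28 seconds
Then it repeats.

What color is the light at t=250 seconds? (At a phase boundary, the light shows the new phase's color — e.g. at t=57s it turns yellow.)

Cycle length = 57 + 4 + 28 = 89s
t = 250, phase_t = 250 mod 89 = 72
72 >= 61 → RED

Answer: red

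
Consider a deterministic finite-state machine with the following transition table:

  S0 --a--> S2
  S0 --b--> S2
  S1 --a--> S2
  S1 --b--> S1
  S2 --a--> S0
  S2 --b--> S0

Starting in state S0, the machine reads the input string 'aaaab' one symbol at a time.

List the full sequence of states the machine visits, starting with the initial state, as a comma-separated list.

Start: S0
  read 'a': S0 --a--> S2
  read 'a': S2 --a--> S0
  read 'a': S0 --a--> S2
  read 'a': S2 --a--> S0
  read 'b': S0 --b--> S2

Answer: S0, S2, S0, S2, S0, S2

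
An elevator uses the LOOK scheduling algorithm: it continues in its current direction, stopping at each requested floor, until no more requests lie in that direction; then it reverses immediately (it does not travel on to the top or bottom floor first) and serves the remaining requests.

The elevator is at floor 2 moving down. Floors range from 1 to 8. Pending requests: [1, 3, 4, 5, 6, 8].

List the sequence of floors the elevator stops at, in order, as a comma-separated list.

Answer: 1, 3, 4, 5, 6, 8

Derivation:
Current: 2, moving DOWN
Serve below first (descending): [1]
Then reverse, serve above (ascending): [3, 4, 5, 6, 8]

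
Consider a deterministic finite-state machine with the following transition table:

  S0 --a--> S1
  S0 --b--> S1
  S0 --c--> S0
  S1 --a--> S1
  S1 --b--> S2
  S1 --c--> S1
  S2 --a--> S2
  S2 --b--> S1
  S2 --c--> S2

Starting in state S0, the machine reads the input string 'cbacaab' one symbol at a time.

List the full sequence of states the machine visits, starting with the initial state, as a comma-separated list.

Answer: S0, S0, S1, S1, S1, S1, S1, S2

Derivation:
Start: S0
  read 'c': S0 --c--> S0
  read 'b': S0 --b--> S1
  read 'a': S1 --a--> S1
  read 'c': S1 --c--> S1
  read 'a': S1 --a--> S1
  read 'a': S1 --a--> S1
  read 'b': S1 --b--> S2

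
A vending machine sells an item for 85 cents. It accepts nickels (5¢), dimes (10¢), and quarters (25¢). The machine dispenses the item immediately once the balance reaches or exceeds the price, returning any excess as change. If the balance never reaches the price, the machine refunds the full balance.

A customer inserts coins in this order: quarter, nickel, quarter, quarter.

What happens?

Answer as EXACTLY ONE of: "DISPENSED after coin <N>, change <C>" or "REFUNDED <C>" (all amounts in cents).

Price: 85¢
Coin 1 (quarter, 25¢): balance = 25¢
Coin 2 (nickel, 5¢): balance = 30¢
Coin 3 (quarter, 25¢): balance = 55¢
Coin 4 (quarter, 25¢): balance = 80¢
All coins inserted, balance 80¢ < price 85¢ → REFUND 80¢

Answer: REFUNDED 80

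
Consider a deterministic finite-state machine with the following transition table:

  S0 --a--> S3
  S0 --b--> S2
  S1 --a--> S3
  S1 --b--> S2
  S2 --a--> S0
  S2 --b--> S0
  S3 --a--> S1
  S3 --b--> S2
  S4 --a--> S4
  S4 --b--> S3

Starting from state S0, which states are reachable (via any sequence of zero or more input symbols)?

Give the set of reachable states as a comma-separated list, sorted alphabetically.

BFS from S0:
  visit S0: S0--a-->S3 (new), S0--b-->S2 (new)
  visit S3: S3--a-->S1 (new), S3--b-->S2 (seen)
  visit S2: S2--a-->S0 (seen), S2--b-->S0 (seen)
  visit S1: S1--a-->S3 (seen), S1--b-->S2 (seen)

Answer: S0, S1, S2, S3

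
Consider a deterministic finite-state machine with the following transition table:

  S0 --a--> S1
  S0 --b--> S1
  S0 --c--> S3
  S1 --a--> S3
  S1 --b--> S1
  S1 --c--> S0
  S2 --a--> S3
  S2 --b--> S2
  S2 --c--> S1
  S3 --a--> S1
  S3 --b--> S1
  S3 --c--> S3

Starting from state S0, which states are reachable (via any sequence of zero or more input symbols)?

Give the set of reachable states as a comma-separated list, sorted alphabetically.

Answer: S0, S1, S3

Derivation:
BFS from S0:
  visit S0: S0--a-->S1 (new), S0--b-->S1 (seen), S0--c-->S3 (new)
  visit S1: S1--a-->S3 (seen), S1--b-->S1 (seen), S1--c-->S0 (seen)
  visit S3: S3--a-->S1 (seen), S3--b-->S1 (seen), S3--c-->S3 (seen)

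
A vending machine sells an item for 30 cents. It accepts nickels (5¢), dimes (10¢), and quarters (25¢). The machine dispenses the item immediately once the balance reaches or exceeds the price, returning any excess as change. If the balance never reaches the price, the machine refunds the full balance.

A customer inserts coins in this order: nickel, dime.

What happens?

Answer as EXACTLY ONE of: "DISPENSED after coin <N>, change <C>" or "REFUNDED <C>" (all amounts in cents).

Price: 30¢
Coin 1 (nickel, 5¢): balance = 5¢
Coin 2 (dime, 10¢): balance = 15¢
All coins inserted, balance 15¢ < price 30¢ → REFUND 15¢

Answer: REFUNDED 15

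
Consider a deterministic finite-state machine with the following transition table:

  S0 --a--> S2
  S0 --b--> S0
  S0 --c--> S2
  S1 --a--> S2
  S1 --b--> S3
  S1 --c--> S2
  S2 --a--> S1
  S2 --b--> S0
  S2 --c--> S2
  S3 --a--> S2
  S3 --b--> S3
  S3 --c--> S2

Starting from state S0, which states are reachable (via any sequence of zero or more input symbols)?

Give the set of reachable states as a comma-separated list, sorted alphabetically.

Answer: S0, S1, S2, S3

Derivation:
BFS from S0:
  visit S0: S0--a-->S2 (new), S0--b-->S0 (seen), S0--c-->S2 (seen)
  visit S2: S2--a-->S1 (new), S2--b-->S0 (seen), S2--c-->S2 (seen)
  visit S1: S1--a-->S2 (seen), S1--b-->S3 (new), S1--c-->S2 (seen)
  visit S3: S3--a-->S2 (seen), S3--b-->S3 (seen), S3--c-->S2 (seen)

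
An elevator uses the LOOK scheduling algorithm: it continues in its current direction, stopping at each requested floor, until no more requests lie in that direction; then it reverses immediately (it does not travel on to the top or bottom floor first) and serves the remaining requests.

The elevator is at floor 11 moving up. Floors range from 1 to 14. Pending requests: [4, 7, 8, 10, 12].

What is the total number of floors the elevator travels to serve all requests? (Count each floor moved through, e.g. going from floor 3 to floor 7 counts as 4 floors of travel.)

Answer: 9

Derivation:
Start at floor 11 moving up, LOOK stop order: [12, 10, 8, 7, 4]
  11 → 12: |12-11| = 1, total = 1
  12 → 10: |10-12| = 2, total = 3
  10 → 8: |8-10| = 2, total = 5
  8 → 7: |7-8| = 1, total = 6
  7 → 4: |4-7| = 3, total = 9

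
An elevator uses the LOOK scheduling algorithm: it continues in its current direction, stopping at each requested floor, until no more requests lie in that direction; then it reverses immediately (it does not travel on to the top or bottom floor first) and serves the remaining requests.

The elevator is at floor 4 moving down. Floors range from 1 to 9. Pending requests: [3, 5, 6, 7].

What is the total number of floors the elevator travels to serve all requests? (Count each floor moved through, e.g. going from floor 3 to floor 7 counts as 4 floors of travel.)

Start at floor 4 moving down, LOOK stop order: [3, 5, 6, 7]
  4 → 3: |3-4| = 1, total = 1
  3 → 5: |5-3| = 2, total = 3
  5 → 6: |6-5| = 1, total = 4
  6 → 7: |7-6| = 1, total = 5

Answer: 5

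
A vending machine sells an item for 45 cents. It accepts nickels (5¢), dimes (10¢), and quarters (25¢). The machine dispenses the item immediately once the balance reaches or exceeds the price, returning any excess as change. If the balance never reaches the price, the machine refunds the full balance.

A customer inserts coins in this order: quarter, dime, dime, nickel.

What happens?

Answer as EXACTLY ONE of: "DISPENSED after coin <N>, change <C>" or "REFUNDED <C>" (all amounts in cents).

Price: 45¢
Coin 1 (quarter, 25¢): balance = 25¢
Coin 2 (dime, 10¢): balance = 35¢
Coin 3 (dime, 10¢): balance = 45¢
  → balance >= price → DISPENSE, change = 45 - 45 = 0¢

Answer: DISPENSED after coin 3, change 0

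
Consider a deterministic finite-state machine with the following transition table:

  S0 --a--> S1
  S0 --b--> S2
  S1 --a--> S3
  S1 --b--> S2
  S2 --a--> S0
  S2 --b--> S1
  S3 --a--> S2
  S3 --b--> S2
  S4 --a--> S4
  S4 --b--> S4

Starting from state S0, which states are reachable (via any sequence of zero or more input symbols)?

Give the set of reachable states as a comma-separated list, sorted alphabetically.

Answer: S0, S1, S2, S3

Derivation:
BFS from S0:
  visit S0: S0--a-->S1 (new), S0--b-->S2 (new)
  visit S1: S1--a-->S3 (new), S1--b-->S2 (seen)
  visit S2: S2--a-->S0 (seen), S2--b-->S1 (seen)
  visit S3: S3--a-->S2 (seen), S3--b-->S2 (seen)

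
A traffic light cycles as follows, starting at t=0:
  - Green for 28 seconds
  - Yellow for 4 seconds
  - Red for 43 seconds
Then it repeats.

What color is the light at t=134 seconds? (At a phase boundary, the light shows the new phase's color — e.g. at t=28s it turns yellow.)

Answer: red

Derivation:
Cycle length = 28 + 4 + 43 = 75s
t = 134, phase_t = 134 mod 75 = 59
59 >= 32 → RED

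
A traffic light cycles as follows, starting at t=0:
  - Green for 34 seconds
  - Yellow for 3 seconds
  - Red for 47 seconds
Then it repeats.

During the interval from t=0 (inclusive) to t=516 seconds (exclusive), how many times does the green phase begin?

Answer: 7

Derivation:
Cycle = 34+3+47 = 84s
green phase starts at t = k*84 + 0 for k=0,1,2,...
Need k*84+0 < 516 → k < 6.143
k ∈ {0, ..., 6} → 7 starts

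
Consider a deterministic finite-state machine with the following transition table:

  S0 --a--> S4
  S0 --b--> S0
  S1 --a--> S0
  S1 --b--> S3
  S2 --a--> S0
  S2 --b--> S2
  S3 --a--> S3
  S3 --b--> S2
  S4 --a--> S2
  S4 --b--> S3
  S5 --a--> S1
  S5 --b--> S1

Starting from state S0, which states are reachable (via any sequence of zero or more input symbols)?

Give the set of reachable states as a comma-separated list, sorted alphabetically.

BFS from S0:
  visit S0: S0--a-->S4 (new), S0--b-->S0 (seen)
  visit S4: S4--a-->S2 (new), S4--b-->S3 (new)
  visit S2: S2--a-->S0 (seen), S2--b-->S2 (seen)
  visit S3: S3--a-->S3 (seen), S3--b-->S2 (seen)

Answer: S0, S2, S3, S4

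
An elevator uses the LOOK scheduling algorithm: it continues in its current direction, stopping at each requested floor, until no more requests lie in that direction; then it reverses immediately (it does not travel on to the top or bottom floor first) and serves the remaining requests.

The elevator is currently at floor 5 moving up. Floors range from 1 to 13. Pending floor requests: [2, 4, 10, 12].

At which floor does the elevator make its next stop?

Current floor: 5, direction: up
Requests above: [10, 12]
Requests below: [2, 4]
Moving up and requests lie above → nearest above is min([10, 12]) = 10

Answer: 10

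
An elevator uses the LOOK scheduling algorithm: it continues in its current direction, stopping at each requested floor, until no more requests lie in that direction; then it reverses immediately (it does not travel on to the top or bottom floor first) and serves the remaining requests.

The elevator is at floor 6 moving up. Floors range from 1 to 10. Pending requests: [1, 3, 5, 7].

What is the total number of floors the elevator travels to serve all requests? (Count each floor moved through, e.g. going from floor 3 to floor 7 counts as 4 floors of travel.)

Answer: 7

Derivation:
Start at floor 6 moving up, LOOK stop order: [7, 5, 3, 1]
  6 → 7: |7-6| = 1, total = 1
  7 → 5: |5-7| = 2, total = 3
  5 → 3: |3-5| = 2, total = 5
  3 → 1: |1-3| = 2, total = 7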